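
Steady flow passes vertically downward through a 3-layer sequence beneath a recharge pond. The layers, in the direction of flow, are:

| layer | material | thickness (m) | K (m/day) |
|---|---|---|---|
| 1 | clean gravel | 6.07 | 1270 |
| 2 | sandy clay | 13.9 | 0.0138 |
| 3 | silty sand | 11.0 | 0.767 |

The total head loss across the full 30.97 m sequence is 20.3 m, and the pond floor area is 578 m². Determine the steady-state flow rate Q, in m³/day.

Flow is perpendicular to layering, so the layers act in series and the equivalent K is the thickness-weighted harmonic mean.
Total thickness L = 6.07 + 13.9 + 11.0 = 30.97 m.
Σ(b_i/K_i) = 6.07/1270 + 13.9/0.0138 + 11.0/0.767 = 1022 d.
K_eq = L / Σ(b_i/K_i) = 30.97 / 1022 = 0.03032 m/day.
Q = K_eq · A · (Δh/L) = 0.03032 × 578 × (20.3/30.97) = 11.49 m³/day.

11.5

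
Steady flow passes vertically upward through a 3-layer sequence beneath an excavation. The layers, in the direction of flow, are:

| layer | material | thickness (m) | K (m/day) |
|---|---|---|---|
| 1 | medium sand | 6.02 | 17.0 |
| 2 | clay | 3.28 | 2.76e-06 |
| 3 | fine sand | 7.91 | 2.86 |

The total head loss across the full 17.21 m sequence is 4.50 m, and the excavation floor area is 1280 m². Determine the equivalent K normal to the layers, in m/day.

1.45e-05

Flow is perpendicular to layering, so the layers act in series and the equivalent K is the thickness-weighted harmonic mean.
Total thickness L = 6.02 + 3.28 + 7.91 = 17.21 m.
Σ(b_i/K_i) = 6.02/17.0 + 3.28/2.76e-06 + 7.91/2.86 = 1.188e+06 d.
K_eq = L / Σ(b_i/K_i) = 17.21 / 1.188e+06 = 1.448e-05 m/day.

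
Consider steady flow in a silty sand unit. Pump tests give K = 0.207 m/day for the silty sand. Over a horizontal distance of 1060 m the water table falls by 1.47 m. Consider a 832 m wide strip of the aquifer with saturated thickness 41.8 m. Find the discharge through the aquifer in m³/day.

Cross-sectional area A = 832 × 41.8 = 34778 m².
Hydraulic gradient i = Δh / L = 1.47 / 1060 = 0.001387.
Darcy's law: Q = K · A · i = 0.2070 × 34778 × 0.001387 = 9.983 m³/day.

9.98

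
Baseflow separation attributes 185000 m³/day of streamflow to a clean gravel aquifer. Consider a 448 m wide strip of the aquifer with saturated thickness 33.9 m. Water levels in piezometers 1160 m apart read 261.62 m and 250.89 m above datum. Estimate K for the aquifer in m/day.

1320

Cross-sectional area A = 448 × 33.9 = 15187 m².
Hydraulic gradient i = (261.62 − 250.89) / 1160 = 10.73 / 1160 = 0.009250.
From Q = K·A·i, K = Q / (A·i) = 185000 / (15187 × 0.009250) = 1317 m/day.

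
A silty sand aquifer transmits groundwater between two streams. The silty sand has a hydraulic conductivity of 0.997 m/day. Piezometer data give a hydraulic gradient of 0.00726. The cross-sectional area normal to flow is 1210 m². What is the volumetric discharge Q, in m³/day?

8.76

Hydraulic gradient i = 0.00726.
Darcy's law: Q = K · A · i = 0.9970 × 1210 × 0.007260 = 8.758 m³/day.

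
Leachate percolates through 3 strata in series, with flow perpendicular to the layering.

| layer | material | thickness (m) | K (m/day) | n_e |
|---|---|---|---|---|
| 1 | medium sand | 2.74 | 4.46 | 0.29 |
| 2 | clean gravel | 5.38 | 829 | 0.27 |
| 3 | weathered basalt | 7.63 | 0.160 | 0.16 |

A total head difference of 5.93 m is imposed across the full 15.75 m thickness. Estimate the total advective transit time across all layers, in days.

With flow normal to the layers, continuity requires the same specific discharge q through every layer.
Σ(b_i/K_i) = 2.74/4.46 + 5.38/829 + 7.63/0.160 = 48.31 d.
q = Δh / Σ(b_i/K_i) = 5.93 / 48.31 = 0.1228 m/day.
In each layer the seepage velocity is v_i = q/n_i, so the layer transit time is t_i = b_i·n_i / q:
  layer 1 (medium sand): t_1 = 2.74 × 0.29 / 0.1228 = 6.473 d
  layer 2 (clean gravel): t_2 = 5.38 × 0.27 / 0.1228 = 11.83 d
  layer 3 (weathered basalt): t_3 = 7.63 × 0.16 / 0.1228 = 9.945 d
Total t = Σ t_i = 28.25 days.

28.3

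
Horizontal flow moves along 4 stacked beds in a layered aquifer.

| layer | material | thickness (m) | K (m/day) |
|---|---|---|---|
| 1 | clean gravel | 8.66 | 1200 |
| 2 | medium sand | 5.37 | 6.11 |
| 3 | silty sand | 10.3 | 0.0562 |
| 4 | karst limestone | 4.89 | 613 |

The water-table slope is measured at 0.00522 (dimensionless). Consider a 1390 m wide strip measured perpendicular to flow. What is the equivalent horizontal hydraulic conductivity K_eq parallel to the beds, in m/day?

Flow is parallel to layering, so each bed carries its own Darcy discharge and the transmissivities add.
Σ(K_i·b_i) = 1200×8.66 + 6.11×5.37 + 0.0562×10.3 + 613×4.89 = 13423 m²/day.
Total thickness b = 29.22 m, so K_eq = Σ(K_i·b_i)/b = 459.4 m/day.

459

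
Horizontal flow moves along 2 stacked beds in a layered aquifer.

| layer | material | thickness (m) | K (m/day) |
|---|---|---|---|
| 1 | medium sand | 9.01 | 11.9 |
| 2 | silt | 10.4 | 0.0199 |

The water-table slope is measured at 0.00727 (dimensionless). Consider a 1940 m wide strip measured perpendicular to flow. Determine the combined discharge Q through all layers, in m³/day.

1520

Flow is parallel to layering, so each bed carries its own Darcy discharge and the transmissivities add.
Σ(K_i·b_i) = 11.9×9.01 + 0.0199×10.4 = 107.4 m²/day.
Hydraulic gradient i = 0.00727.
Q = Σ(K_i·b_i) · W · i = 107.4 × 1940 × 0.007270 = 1515 m³/day.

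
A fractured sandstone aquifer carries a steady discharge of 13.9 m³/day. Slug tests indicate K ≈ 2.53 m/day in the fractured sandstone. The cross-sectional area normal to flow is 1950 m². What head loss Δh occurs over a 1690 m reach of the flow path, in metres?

From Q = K·A·i, i = Q / (K·A) = 13.9 / (2.530 × 1950) = 0.002817.
Head loss Δh = i · L = 0.002817 × 1690 = 4.762 m.

4.76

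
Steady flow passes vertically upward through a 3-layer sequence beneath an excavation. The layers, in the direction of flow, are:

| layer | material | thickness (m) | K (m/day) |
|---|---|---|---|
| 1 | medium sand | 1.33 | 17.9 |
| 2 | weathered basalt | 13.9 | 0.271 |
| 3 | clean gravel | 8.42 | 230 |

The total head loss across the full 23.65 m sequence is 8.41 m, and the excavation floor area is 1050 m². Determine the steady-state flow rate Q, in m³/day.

Flow is perpendicular to layering, so the layers act in series and the equivalent K is the thickness-weighted harmonic mean.
Total thickness L = 1.33 + 13.9 + 8.42 = 23.65 m.
Σ(b_i/K_i) = 1.33/17.9 + 13.9/0.271 + 8.42/230 = 51.40 d.
K_eq = L / Σ(b_i/K_i) = 23.65 / 51.40 = 0.4601 m/day.
Q = K_eq · A · (Δh/L) = 0.4601 × 1050 × (8.41/23.65) = 171.8 m³/day.

172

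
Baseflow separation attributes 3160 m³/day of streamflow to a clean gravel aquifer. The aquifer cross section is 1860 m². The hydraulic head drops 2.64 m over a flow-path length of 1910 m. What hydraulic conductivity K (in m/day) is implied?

Hydraulic gradient i = Δh / L = 2.64 / 1910 = 0.001382.
From Q = K·A·i, K = Q / (A·i) = 3160 / (1860 × 0.001382) = 1229 m/day.

1230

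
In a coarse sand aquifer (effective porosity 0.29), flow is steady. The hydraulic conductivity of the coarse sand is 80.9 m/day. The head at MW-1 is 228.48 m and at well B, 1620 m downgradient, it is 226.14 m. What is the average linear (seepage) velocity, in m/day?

0.403

Hydraulic gradient i = (228.48 − 226.14) / 1620 = 2.34 / 1620 = 0.001444.
Darcy flux q = K · i = 80.90 × 0.001444 = 0.1169 m/day.
Seepage velocity v = q / n_e = 0.1169 / 0.29 = 0.4030 m/day.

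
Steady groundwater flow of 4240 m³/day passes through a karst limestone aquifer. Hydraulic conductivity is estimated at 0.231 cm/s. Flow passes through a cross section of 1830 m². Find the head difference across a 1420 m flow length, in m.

16.5

Convert K: 0.231 cm/s × 864 = 199.6 m/day.
From Q = K·A·i, i = Q / (K·A) = 4240 / (199.6 × 1830) = 0.01161.
Head loss Δh = i · L = 0.01161 × 1420 = 16.48 m.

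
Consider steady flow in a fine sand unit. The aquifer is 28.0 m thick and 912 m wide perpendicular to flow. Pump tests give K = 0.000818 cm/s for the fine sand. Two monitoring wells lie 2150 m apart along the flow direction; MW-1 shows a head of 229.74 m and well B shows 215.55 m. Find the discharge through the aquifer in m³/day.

119

Convert K: 0.000818 cm/s × 864 = 0.7068 m/day.
Cross-sectional area A = 912 × 28.0 = 25536 m².
Hydraulic gradient i = (229.74 − 215.55) / 2150 = 14.19 / 2150 = 0.006600.
Darcy's law: Q = K · A · i = 0.7068 × 25536 × 0.006600 = 119.1 m³/day.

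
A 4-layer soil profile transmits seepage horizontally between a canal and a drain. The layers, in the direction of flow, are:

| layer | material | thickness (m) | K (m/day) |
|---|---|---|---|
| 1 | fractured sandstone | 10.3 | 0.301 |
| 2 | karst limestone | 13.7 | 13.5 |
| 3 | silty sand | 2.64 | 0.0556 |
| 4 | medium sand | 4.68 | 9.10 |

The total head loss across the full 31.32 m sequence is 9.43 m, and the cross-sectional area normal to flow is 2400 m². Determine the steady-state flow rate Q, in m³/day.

Flow is perpendicular to layering, so the layers act in series and the equivalent K is the thickness-weighted harmonic mean.
Total thickness L = 10.3 + 13.7 + 2.64 + 4.68 = 31.32 m.
Σ(b_i/K_i) = 10.3/0.301 + 13.7/13.5 + 2.64/0.0556 + 4.68/9.10 = 83.23 d.
K_eq = L / Σ(b_i/K_i) = 31.32 / 83.23 = 0.3763 m/day.
Q = K_eq · A · (Δh/L) = 0.3763 × 2400 × (9.43/31.32) = 271.9 m³/day.

272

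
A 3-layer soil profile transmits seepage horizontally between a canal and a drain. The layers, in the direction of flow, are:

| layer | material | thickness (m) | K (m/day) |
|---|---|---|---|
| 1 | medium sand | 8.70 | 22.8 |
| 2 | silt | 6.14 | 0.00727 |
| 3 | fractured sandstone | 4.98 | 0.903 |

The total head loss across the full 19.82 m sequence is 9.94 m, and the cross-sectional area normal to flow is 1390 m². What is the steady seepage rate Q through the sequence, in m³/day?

Flow is perpendicular to layering, so the layers act in series and the equivalent K is the thickness-weighted harmonic mean.
Total thickness L = 8.70 + 6.14 + 4.98 = 19.82 m.
Σ(b_i/K_i) = 8.70/22.8 + 6.14/0.00727 + 4.98/0.903 = 850.5 d.
K_eq = L / Σ(b_i/K_i) = 19.82 / 850.5 = 0.02330 m/day.
Q = K_eq · A · (Δh/L) = 0.02330 × 1390 × (9.94/19.82) = 16.25 m³/day.

16.2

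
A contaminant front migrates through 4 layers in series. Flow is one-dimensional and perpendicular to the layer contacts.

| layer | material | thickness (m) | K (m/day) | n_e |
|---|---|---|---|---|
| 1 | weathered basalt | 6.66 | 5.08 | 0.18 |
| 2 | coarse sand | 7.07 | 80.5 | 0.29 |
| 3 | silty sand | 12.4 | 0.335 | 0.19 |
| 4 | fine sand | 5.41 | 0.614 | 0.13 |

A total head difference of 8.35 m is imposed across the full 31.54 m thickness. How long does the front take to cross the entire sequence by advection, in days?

35.7

With flow normal to the layers, continuity requires the same specific discharge q through every layer.
Σ(b_i/K_i) = 6.66/5.08 + 7.07/80.5 + 12.4/0.335 + 5.41/0.614 = 47.22 d.
q = Δh / Σ(b_i/K_i) = 8.35 / 47.22 = 0.1768 m/day.
In each layer the seepage velocity is v_i = q/n_i, so the layer transit time is t_i = b_i·n_i / q:
  layer 1 (weathered basalt): t_1 = 6.66 × 0.18 / 0.1768 = 6.780 d
  layer 2 (coarse sand): t_2 = 7.07 × 0.29 / 0.1768 = 11.60 d
  layer 3 (silty sand): t_3 = 12.4 × 0.19 / 0.1768 = 13.32 d
  layer 4 (fine sand): t_4 = 5.41 × 0.13 / 0.1768 = 3.978 d
Total t = Σ t_i = 35.68 days.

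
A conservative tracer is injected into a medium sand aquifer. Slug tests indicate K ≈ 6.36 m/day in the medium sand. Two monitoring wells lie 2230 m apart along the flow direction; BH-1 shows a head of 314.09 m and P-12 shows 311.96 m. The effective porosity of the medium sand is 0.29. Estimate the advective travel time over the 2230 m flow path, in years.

Hydraulic gradient i = (314.09 − 311.96) / 2230 = 2.13 / 2230 = 0.0009552.
Darcy flux q = K · i = 6.360 × 0.0009552 = 0.006075 m/day.
Seepage velocity v = q / n_e = 0.006075 / 0.29 = 0.02095 m/day.
Travel time t = L / v = 2230 / 0.02095 = 1.065e+05 days = 291.5 years.

291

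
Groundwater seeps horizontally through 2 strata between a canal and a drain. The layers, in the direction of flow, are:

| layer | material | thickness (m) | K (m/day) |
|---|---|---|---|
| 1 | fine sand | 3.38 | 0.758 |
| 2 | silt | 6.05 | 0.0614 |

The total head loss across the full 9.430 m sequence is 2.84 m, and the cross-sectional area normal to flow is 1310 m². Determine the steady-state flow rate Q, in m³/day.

Flow is perpendicular to layering, so the layers act in series and the equivalent K is the thickness-weighted harmonic mean.
Total thickness L = 3.38 + 6.05 = 9.430 m.
Σ(b_i/K_i) = 3.38/0.758 + 6.05/0.0614 = 103.0 d.
K_eq = L / Σ(b_i/K_i) = 9.430 / 103.0 = 0.09156 m/day.
Q = K_eq · A · (Δh/L) = 0.09156 × 1310 × (2.84/9.430) = 36.12 m³/day.

36.1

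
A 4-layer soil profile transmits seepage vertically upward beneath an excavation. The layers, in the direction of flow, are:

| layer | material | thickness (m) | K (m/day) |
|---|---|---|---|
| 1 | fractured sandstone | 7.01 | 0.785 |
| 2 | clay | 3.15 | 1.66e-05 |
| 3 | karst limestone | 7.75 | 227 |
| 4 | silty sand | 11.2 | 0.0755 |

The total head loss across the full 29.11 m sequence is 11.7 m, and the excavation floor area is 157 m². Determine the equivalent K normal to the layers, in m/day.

0.000153

Flow is perpendicular to layering, so the layers act in series and the equivalent K is the thickness-weighted harmonic mean.
Total thickness L = 7.01 + 3.15 + 7.75 + 11.2 = 29.11 m.
Σ(b_i/K_i) = 7.01/0.785 + 3.15/1.66e-05 + 7.75/227 + 11.2/0.0755 = 1.899e+05 d.
K_eq = L / Σ(b_i/K_i) = 29.11 / 1.899e+05 = 0.0001533 m/day.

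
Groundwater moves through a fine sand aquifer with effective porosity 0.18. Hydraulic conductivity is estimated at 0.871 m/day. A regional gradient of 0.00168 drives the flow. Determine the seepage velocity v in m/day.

0.00813

Hydraulic gradient i = 0.00168.
Darcy flux q = K · i = 0.8710 × 0.001680 = 0.001463 m/day.
Seepage velocity v = q / n_e = 0.001463 / 0.18 = 0.008129 m/day.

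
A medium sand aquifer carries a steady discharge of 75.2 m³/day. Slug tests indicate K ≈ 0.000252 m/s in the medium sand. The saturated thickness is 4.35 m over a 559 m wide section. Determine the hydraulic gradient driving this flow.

0.00142

Convert K: 0.000252 m/s × 86400 = 21.77 m/day.
Cross-sectional area A = 559 × 4.35 = 2432 m².
From Q = K·A·i, i = Q / (K·A) = 75.2 / (21.77 × 2432) = 0.001420.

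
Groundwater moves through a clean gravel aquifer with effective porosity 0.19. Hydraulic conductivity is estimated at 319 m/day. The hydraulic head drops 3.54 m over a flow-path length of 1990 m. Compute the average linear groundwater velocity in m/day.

2.99

Hydraulic gradient i = Δh / L = 3.54 / 1990 = 0.001779.
Darcy flux q = K · i = 319.0 × 0.001779 = 0.5675 m/day.
Seepage velocity v = q / n_e = 0.5675 / 0.19 = 2.987 m/day.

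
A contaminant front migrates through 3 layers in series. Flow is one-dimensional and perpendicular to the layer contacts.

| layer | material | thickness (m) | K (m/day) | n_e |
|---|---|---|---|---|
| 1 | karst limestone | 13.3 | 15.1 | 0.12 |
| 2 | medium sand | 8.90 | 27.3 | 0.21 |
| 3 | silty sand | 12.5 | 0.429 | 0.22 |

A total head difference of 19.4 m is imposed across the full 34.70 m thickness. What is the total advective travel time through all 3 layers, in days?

9.72

With flow normal to the layers, continuity requires the same specific discharge q through every layer.
Σ(b_i/K_i) = 13.3/15.1 + 8.90/27.3 + 12.5/0.429 = 30.34 d.
q = Δh / Σ(b_i/K_i) = 19.4 / 30.34 = 0.6393 m/day.
In each layer the seepage velocity is v_i = q/n_i, so the layer transit time is t_i = b_i·n_i / q:
  layer 1 (karst limestone): t_1 = 13.3 × 0.12 / 0.6393 = 2.496 d
  layer 2 (medium sand): t_2 = 8.90 × 0.21 / 0.6393 = 2.923 d
  layer 3 (silty sand): t_3 = 12.5 × 0.22 / 0.6393 = 4.301 d
Total t = Σ t_i = 9.721 days.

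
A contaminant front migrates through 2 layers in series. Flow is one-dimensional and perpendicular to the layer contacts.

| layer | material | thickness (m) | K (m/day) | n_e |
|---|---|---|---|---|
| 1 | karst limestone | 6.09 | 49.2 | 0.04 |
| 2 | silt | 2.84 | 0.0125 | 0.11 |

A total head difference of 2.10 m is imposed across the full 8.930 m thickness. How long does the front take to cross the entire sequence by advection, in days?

With flow normal to the layers, continuity requires the same specific discharge q through every layer.
Σ(b_i/K_i) = 6.09/49.2 + 2.84/0.0125 = 227.3 d.
q = Δh / Σ(b_i/K_i) = 2.10 / 227.3 = 0.009238 m/day.
In each layer the seepage velocity is v_i = q/n_i, so the layer transit time is t_i = b_i·n_i / q:
  layer 1 (karst limestone): t_1 = 6.09 × 0.04 / 0.009238 = 26.37 d
  layer 2 (silt): t_2 = 2.84 × 0.11 / 0.009238 = 33.82 d
Total t = Σ t_i = 60.19 days.

60.2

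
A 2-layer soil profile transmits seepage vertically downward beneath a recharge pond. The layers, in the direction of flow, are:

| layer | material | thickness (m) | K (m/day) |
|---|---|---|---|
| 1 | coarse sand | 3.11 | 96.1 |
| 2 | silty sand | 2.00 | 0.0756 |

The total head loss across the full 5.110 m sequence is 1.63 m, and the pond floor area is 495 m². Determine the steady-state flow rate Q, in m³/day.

30.5

Flow is perpendicular to layering, so the layers act in series and the equivalent K is the thickness-weighted harmonic mean.
Total thickness L = 3.11 + 2.00 = 5.110 m.
Σ(b_i/K_i) = 3.11/96.1 + 2.00/0.0756 = 26.49 d.
K_eq = L / Σ(b_i/K_i) = 5.110 / 26.49 = 0.1929 m/day.
Q = K_eq · A · (Δh/L) = 0.1929 × 495 × (1.63/5.110) = 30.46 m³/day.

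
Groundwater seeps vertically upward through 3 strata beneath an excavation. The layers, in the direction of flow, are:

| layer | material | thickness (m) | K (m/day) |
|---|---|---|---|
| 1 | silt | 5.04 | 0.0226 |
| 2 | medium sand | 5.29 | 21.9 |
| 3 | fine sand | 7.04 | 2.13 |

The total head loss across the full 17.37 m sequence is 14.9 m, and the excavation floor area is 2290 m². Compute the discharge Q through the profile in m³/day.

151

Flow is perpendicular to layering, so the layers act in series and the equivalent K is the thickness-weighted harmonic mean.
Total thickness L = 5.04 + 5.29 + 7.04 = 17.37 m.
Σ(b_i/K_i) = 5.04/0.0226 + 5.29/21.9 + 7.04/2.13 = 226.6 d.
K_eq = L / Σ(b_i/K_i) = 17.37 / 226.6 = 0.07667 m/day.
Q = K_eq · A · (Δh/L) = 0.07667 × 2290 × (14.9/17.37) = 150.6 m³/day.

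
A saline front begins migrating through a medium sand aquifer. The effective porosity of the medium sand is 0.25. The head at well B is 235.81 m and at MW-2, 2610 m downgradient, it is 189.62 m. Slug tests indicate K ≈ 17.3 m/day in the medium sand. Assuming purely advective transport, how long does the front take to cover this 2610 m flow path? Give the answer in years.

Hydraulic gradient i = (235.81 − 189.62) / 2610 = 46.19 / 2610 = 0.01770.
Darcy flux q = K · i = 17.30 × 0.01770 = 0.3062 m/day.
Seepage velocity v = q / n_e = 0.3062 / 0.25 = 1.225 m/day.
Travel time t = L / v = 2610 / 1.225 = 2131 days = 5.835 years.

5.83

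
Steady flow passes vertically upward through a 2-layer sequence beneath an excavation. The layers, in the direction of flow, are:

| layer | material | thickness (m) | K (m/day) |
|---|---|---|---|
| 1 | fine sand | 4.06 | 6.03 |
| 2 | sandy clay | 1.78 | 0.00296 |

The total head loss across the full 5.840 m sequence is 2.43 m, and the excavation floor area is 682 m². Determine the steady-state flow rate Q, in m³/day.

2.75

Flow is perpendicular to layering, so the layers act in series and the equivalent K is the thickness-weighted harmonic mean.
Total thickness L = 4.06 + 1.78 = 5.840 m.
Σ(b_i/K_i) = 4.06/6.03 + 1.78/0.00296 = 602.0 d.
K_eq = L / Σ(b_i/K_i) = 5.840 / 602.0 = 0.009701 m/day.
Q = K_eq · A · (Δh/L) = 0.009701 × 682 × (2.43/5.840) = 2.753 m³/day.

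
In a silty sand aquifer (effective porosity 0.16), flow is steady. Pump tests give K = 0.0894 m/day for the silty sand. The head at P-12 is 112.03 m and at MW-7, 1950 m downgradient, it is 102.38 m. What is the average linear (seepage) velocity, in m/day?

0.00277

Hydraulic gradient i = (112.03 − 102.38) / 1950 = 9.65 / 1950 = 0.004949.
Darcy flux q = K · i = 0.08940 × 0.004949 = 0.0004424 m/day.
Seepage velocity v = q / n_e = 0.0004424 / 0.16 = 0.002765 m/day.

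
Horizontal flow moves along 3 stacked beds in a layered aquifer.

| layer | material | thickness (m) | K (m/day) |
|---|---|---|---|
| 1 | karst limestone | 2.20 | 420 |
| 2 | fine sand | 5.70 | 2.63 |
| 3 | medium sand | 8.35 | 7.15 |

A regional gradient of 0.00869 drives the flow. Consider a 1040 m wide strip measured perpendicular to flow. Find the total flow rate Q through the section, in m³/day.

Flow is parallel to layering, so each bed carries its own Darcy discharge and the transmissivities add.
Σ(K_i·b_i) = 420×2.20 + 2.63×5.70 + 7.15×8.35 = 998.7 m²/day.
Hydraulic gradient i = 0.00869.
Q = Σ(K_i·b_i) · W · i = 998.7 × 1040 × 0.008690 = 9026 m³/day.

9030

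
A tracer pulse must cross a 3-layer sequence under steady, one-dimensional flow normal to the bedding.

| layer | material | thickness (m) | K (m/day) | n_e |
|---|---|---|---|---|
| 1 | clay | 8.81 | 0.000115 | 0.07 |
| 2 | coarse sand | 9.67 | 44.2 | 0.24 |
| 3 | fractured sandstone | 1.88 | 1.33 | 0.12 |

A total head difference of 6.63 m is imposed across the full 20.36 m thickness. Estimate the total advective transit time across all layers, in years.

100

With flow normal to the layers, continuity requires the same specific discharge q through every layer.
Σ(b_i/K_i) = 8.81/0.000115 + 9.67/44.2 + 1.88/1.33 = 76610 d.
q = Δh / Σ(b_i/K_i) = 6.63 / 76610 = 8.654e-05 m/day.
In each layer the seepage velocity is v_i = q/n_i, so the layer transit time is t_i = b_i·n_i / q:
  layer 1 (clay): t_1 = 8.81 × 0.07 / 8.654e-05 = 7126 d
  layer 2 (coarse sand): t_2 = 9.67 × 0.24 / 8.654e-05 = 26817 d
  layer 3 (fractured sandstone): t_3 = 1.88 × 0.12 / 8.654e-05 = 2607 d
Total t = Σ t_i = 36550 days = 100.1 years.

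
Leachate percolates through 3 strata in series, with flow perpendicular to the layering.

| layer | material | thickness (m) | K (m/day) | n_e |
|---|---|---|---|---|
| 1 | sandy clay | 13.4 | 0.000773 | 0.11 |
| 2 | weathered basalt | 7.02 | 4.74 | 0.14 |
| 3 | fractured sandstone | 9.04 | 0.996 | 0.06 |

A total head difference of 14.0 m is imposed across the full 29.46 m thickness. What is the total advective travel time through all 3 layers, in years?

With flow normal to the layers, continuity requires the same specific discharge q through every layer.
Σ(b_i/K_i) = 13.4/0.000773 + 7.02/4.74 + 9.04/0.996 = 17346 d.
q = Δh / Σ(b_i/K_i) = 14.0 / 17346 = 0.0008071 m/day.
In each layer the seepage velocity is v_i = q/n_i, so the layer transit time is t_i = b_i·n_i / q:
  layer 1 (sandy clay): t_1 = 13.4 × 0.11 / 0.0008071 = 1826 d
  layer 2 (weathered basalt): t_2 = 7.02 × 0.14 / 0.0008071 = 1218 d
  layer 3 (fractured sandstone): t_3 = 9.04 × 0.06 / 0.0008071 = 672.0 d
Total t = Σ t_i = 3716 days = 10.17 years.

10.2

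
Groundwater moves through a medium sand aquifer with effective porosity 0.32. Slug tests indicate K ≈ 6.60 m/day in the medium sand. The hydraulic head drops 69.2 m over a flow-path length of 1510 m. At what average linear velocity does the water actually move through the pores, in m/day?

0.945

Hydraulic gradient i = Δh / L = 69.2 / 1510 = 0.04583.
Darcy flux q = K · i = 6.600 × 0.04583 = 0.3025 m/day.
Seepage velocity v = q / n_e = 0.3025 / 0.32 = 0.9452 m/day.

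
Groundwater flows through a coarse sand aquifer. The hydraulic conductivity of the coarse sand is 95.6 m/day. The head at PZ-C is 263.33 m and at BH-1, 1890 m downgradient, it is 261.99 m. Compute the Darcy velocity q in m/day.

0.0678

Hydraulic gradient i = (263.33 − 261.99) / 1890 = 1.34 / 1890 = 0.0007090.
Specific discharge q = K · i = 95.60 × 0.0007090 = 0.06778 m/day.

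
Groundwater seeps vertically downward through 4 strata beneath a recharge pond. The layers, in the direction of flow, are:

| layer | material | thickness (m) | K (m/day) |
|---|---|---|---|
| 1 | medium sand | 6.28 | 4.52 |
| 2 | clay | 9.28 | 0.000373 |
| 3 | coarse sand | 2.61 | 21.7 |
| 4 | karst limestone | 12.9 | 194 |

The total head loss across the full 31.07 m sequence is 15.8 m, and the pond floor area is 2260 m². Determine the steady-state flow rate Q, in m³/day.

Flow is perpendicular to layering, so the layers act in series and the equivalent K is the thickness-weighted harmonic mean.
Total thickness L = 6.28 + 9.28 + 2.61 + 12.9 = 31.07 m.
Σ(b_i/K_i) = 6.28/4.52 + 9.28/0.000373 + 2.61/21.7 + 12.9/194 = 24881 d.
K_eq = L / Σ(b_i/K_i) = 31.07 / 24881 = 0.001249 m/day.
Q = K_eq · A · (Δh/L) = 0.001249 × 2260 × (15.8/31.07) = 1.435 m³/day.

1.44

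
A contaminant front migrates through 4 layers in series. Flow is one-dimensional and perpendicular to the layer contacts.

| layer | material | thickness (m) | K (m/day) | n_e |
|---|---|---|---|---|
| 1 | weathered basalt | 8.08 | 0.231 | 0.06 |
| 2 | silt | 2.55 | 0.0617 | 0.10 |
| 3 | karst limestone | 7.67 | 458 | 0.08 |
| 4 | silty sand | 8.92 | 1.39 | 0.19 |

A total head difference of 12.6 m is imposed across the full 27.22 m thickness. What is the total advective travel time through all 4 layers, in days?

20.0

With flow normal to the layers, continuity requires the same specific discharge q through every layer.
Σ(b_i/K_i) = 8.08/0.231 + 2.55/0.0617 + 7.67/458 + 8.92/1.39 = 82.74 d.
q = Δh / Σ(b_i/K_i) = 12.6 / 82.74 = 0.1523 m/day.
In each layer the seepage velocity is v_i = q/n_i, so the layer transit time is t_i = b_i·n_i / q:
  layer 1 (weathered basalt): t_1 = 8.08 × 0.06 / 0.1523 = 3.184 d
  layer 2 (silt): t_2 = 2.55 × 0.10 / 0.1523 = 1.675 d
  layer 3 (karst limestone): t_3 = 7.67 × 0.08 / 0.1523 = 4.029 d
  layer 4 (silty sand): t_4 = 8.92 × 0.19 / 0.1523 = 11.13 d
Total t = Σ t_i = 20.02 days.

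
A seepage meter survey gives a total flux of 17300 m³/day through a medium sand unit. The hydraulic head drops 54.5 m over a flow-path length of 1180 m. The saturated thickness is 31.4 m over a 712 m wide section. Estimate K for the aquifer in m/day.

Cross-sectional area A = 712 × 31.4 = 22357 m².
Hydraulic gradient i = Δh / L = 54.5 / 1180 = 0.04619.
From Q = K·A·i, K = Q / (A·i) = 17300 / (22357 × 0.04619) = 16.75 m/day.

16.8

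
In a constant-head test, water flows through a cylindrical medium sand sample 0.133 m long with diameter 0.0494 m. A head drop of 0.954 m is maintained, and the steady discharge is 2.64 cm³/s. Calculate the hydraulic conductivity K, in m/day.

16.6

Cross-sectional area A = π·(d/2)² = π × (0.0494/2)² = 0.001917 m².
Convert discharge: 2.64 cm³/s = 2.640e-06 m³/s.
Darcy's law rearranged: K = Q·L / (A·Δh) = 2.640e-06 × 0.133 / (0.001917 × 0.954) = 0.0001920 m/s = 16.59 m/day.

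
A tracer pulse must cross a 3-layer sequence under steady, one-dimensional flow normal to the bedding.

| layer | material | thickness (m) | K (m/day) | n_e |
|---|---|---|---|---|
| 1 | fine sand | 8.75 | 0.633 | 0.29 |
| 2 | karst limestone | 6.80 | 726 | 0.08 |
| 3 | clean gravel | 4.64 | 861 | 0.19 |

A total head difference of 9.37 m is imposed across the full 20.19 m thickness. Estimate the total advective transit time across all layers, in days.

With flow normal to the layers, continuity requires the same specific discharge q through every layer.
Σ(b_i/K_i) = 8.75/0.633 + 6.80/726 + 4.64/861 = 13.84 d.
q = Δh / Σ(b_i/K_i) = 9.37 / 13.84 = 0.6771 m/day.
In each layer the seepage velocity is v_i = q/n_i, so the layer transit time is t_i = b_i·n_i / q:
  layer 1 (fine sand): t_1 = 8.75 × 0.29 / 0.6771 = 3.747 d
  layer 2 (karst limestone): t_2 = 6.80 × 0.08 / 0.6771 = 0.8034 d
  layer 3 (clean gravel): t_3 = 4.64 × 0.19 / 0.6771 = 1.302 d
Total t = Σ t_i = 5.853 days.

5.85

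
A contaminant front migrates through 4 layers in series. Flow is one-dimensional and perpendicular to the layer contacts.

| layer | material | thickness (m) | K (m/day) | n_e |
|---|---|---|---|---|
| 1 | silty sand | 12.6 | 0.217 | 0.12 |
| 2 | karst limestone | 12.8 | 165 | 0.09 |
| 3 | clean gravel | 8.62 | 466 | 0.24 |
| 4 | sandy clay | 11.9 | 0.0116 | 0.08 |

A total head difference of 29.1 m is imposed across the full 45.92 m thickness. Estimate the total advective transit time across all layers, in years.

0.580

With flow normal to the layers, continuity requires the same specific discharge q through every layer.
Σ(b_i/K_i) = 12.6/0.217 + 12.8/165 + 8.62/466 + 11.9/0.0116 = 1084 d.
q = Δh / Σ(b_i/K_i) = 29.1 / 1084 = 0.02684 m/day.
In each layer the seepage velocity is v_i = q/n_i, so the layer transit time is t_i = b_i·n_i / q:
  layer 1 (silty sand): t_1 = 12.6 × 0.12 / 0.02684 = 56.32 d
  layer 2 (karst limestone): t_2 = 12.8 × 0.09 / 0.02684 = 42.91 d
  layer 3 (clean gravel): t_3 = 8.62 × 0.24 / 0.02684 = 77.07 d
  layer 4 (sandy clay): t_4 = 11.9 × 0.08 / 0.02684 = 35.46 d
Total t = Σ t_i = 211.8 days = 0.5798 years.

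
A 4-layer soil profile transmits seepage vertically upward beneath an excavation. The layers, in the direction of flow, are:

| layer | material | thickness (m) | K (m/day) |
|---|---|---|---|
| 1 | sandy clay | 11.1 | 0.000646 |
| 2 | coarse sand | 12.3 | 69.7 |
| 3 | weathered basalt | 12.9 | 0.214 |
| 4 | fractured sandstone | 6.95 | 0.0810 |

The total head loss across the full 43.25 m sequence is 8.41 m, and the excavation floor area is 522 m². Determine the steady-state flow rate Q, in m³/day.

Flow is perpendicular to layering, so the layers act in series and the equivalent K is the thickness-weighted harmonic mean.
Total thickness L = 11.1 + 12.3 + 12.9 + 6.95 = 43.25 m.
Σ(b_i/K_i) = 11.1/0.000646 + 12.3/69.7 + 12.9/0.214 + 6.95/0.0810 = 17329 d.
K_eq = L / Σ(b_i/K_i) = 43.25 / 17329 = 0.002496 m/day.
Q = K_eq · A · (Δh/L) = 0.002496 × 522 × (8.41/43.25) = 0.2533 m³/day.

0.253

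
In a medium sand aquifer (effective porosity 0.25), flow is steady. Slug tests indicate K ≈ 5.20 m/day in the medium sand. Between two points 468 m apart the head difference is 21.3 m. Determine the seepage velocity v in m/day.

Hydraulic gradient i = Δh / L = 21.3 / 468 = 0.04551.
Darcy flux q = K · i = 5.200 × 0.04551 = 0.2367 m/day.
Seepage velocity v = q / n_e = 0.2367 / 0.25 = 0.9467 m/day.

0.947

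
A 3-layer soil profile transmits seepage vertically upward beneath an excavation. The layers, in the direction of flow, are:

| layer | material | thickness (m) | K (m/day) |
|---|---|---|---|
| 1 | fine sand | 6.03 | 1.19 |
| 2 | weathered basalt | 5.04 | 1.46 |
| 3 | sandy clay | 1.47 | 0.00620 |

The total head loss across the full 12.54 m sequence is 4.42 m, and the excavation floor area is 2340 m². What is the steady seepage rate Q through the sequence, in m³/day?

42.1

Flow is perpendicular to layering, so the layers act in series and the equivalent K is the thickness-weighted harmonic mean.
Total thickness L = 6.03 + 5.04 + 1.47 = 12.54 m.
Σ(b_i/K_i) = 6.03/1.19 + 5.04/1.46 + 1.47/0.00620 = 245.6 d.
K_eq = L / Σ(b_i/K_i) = 12.54 / 245.6 = 0.05106 m/day.
Q = K_eq · A · (Δh/L) = 0.05106 × 2340 × (4.42/12.54) = 42.11 m³/day.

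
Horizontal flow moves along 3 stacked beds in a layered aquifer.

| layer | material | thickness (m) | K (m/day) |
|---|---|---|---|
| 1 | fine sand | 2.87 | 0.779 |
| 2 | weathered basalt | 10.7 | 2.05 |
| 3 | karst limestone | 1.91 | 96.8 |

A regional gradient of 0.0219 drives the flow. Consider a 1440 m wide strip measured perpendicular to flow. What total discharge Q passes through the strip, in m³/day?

6590

Flow is parallel to layering, so each bed carries its own Darcy discharge and the transmissivities add.
Σ(K_i·b_i) = 0.779×2.87 + 2.05×10.7 + 96.8×1.91 = 209.1 m²/day.
Hydraulic gradient i = 0.0219.
Q = Σ(K_i·b_i) · W · i = 209.1 × 1440 × 0.02190 = 6593 m³/day.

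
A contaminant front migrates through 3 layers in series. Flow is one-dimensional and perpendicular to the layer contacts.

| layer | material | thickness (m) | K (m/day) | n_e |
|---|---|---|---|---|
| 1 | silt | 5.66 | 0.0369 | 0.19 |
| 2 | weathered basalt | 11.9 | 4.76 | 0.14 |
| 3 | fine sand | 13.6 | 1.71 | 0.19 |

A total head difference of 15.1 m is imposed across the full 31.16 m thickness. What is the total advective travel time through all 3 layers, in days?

With flow normal to the layers, continuity requires the same specific discharge q through every layer.
Σ(b_i/K_i) = 5.66/0.0369 + 11.9/4.76 + 13.6/1.71 = 163.8 d.
q = Δh / Σ(b_i/K_i) = 15.1 / 163.8 = 0.09216 m/day.
In each layer the seepage velocity is v_i = q/n_i, so the layer transit time is t_i = b_i·n_i / q:
  layer 1 (silt): t_1 = 5.66 × 0.19 / 0.09216 = 11.67 d
  layer 2 (weathered basalt): t_2 = 11.9 × 0.14 / 0.09216 = 18.08 d
  layer 3 (fine sand): t_3 = 13.6 × 0.19 / 0.09216 = 28.04 d
Total t = Σ t_i = 57.78 days.

57.8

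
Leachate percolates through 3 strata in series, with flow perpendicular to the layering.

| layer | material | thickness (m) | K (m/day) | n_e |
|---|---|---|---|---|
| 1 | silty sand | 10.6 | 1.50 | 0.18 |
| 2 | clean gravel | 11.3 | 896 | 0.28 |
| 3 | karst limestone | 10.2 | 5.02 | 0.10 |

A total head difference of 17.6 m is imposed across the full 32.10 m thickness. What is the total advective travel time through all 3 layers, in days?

3.15

With flow normal to the layers, continuity requires the same specific discharge q through every layer.
Σ(b_i/K_i) = 10.6/1.50 + 11.3/896 + 10.2/5.02 = 9.111 d.
q = Δh / Σ(b_i/K_i) = 17.6 / 9.111 = 1.932 m/day.
In each layer the seepage velocity is v_i = q/n_i, so the layer transit time is t_i = b_i·n_i / q:
  layer 1 (silty sand): t_1 = 10.6 × 0.18 / 1.932 = 0.9877 d
  layer 2 (clean gravel): t_2 = 11.3 × 0.28 / 1.932 = 1.638 d
  layer 3 (karst limestone): t_3 = 10.2 × 0.10 / 1.932 = 0.5280 d
Total t = Σ t_i = 3.154 days.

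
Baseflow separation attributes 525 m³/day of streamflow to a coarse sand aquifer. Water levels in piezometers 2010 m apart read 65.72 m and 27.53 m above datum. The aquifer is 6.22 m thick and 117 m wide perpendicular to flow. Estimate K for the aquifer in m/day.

38.0

Cross-sectional area A = 117 × 6.22 = 727.7 m².
Hydraulic gradient i = (65.72 − 27.53) / 2010 = 38.19 / 2010 = 0.01900.
From Q = K·A·i, K = Q / (A·i) = 525 / (727.7 × 0.01900) = 37.97 m/day.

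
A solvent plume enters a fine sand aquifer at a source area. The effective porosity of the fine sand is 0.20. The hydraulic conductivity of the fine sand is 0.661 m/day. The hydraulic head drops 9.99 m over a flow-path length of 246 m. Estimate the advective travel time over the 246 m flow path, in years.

Hydraulic gradient i = Δh / L = 9.99 / 246 = 0.04061.
Darcy flux q = K · i = 0.6610 × 0.04061 = 0.02684 m/day.
Seepage velocity v = q / n_e = 0.02684 / 0.20 = 0.1342 m/day.
Travel time t = L / v = 246 / 0.1342 = 1833 days = 5.018 years.

5.02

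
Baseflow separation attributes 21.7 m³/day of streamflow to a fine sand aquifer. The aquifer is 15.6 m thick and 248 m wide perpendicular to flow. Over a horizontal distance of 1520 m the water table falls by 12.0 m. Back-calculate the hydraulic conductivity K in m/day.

0.710

Cross-sectional area A = 248 × 15.6 = 3869 m².
Hydraulic gradient i = Δh / L = 12.0 / 1520 = 0.007895.
From Q = K·A·i, K = Q / (A·i) = 21.7 / (3869 × 0.007895) = 0.7105 m/day.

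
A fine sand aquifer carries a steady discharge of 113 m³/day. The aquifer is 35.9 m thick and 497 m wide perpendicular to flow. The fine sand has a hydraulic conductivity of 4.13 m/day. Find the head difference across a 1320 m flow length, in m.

Cross-sectional area A = 497 × 35.9 = 17842 m².
From Q = K·A·i, i = Q / (K·A) = 113 / (4.130 × 17842) = 0.001533.
Head loss Δh = i · L = 0.001533 × 1320 = 2.024 m.

2.02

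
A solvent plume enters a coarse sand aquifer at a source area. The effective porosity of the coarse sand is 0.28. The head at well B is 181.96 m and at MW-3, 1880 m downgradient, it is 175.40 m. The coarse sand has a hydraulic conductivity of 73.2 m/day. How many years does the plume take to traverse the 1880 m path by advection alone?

5.64

Hydraulic gradient i = (181.96 − 175.40) / 1880 = 6.56 / 1880 = 0.003489.
Darcy flux q = K · i = 73.20 × 0.003489 = 0.2554 m/day.
Seepage velocity v = q / n_e = 0.2554 / 0.28 = 0.9122 m/day.
Travel time t = L / v = 1880 / 0.9122 = 2061 days = 5.642 years.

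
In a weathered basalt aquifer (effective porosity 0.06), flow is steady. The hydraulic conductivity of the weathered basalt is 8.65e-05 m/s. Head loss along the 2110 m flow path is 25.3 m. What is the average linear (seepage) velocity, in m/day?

1.49

Convert K: 8.65e-05 m/s × 86400 = 7.474 m/day.
Hydraulic gradient i = Δh / L = 25.3 / 2110 = 0.01199.
Darcy flux q = K · i = 7.474 × 0.01199 = 0.08961 m/day.
Seepage velocity v = q / n_e = 0.08961 / 0.06 = 1.494 m/day.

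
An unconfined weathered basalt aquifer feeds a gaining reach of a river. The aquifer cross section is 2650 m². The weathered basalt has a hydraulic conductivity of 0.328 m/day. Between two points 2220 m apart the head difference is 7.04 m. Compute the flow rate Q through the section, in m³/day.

Hydraulic gradient i = Δh / L = 7.04 / 2220 = 0.003171.
Darcy's law: Q = K · A · i = 0.3280 × 2650 × 0.003171 = 2.756 m³/day.

2.76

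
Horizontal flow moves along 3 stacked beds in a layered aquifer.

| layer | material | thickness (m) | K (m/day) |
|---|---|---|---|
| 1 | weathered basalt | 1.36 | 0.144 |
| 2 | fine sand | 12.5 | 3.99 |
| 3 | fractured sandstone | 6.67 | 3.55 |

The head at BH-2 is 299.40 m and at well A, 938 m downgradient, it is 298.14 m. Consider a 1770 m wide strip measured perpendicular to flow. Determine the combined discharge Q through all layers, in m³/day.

175

Flow is parallel to layering, so each bed carries its own Darcy discharge and the transmissivities add.
Σ(K_i·b_i) = 0.144×1.36 + 3.99×12.5 + 3.55×6.67 = 73.75 m²/day.
Hydraulic gradient i = (299.40 − 298.14) / 938 = 1.26 / 938 = 0.001343.
Q = Σ(K_i·b_i) · W · i = 73.75 × 1770 × 0.001343 = 175.3 m³/day.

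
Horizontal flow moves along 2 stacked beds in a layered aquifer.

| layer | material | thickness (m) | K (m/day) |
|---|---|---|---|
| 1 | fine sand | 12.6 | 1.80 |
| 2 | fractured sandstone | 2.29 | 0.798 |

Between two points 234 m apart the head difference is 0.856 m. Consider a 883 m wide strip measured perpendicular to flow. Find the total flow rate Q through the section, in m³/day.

Flow is parallel to layering, so each bed carries its own Darcy discharge and the transmissivities add.
Σ(K_i·b_i) = 1.80×12.6 + 0.798×2.29 = 24.51 m²/day.
Hydraulic gradient i = Δh / L = 0.856 / 234 = 0.003658.
Q = Σ(K_i·b_i) · W · i = 24.51 × 883 × 0.003658 = 79.16 m³/day.

79.2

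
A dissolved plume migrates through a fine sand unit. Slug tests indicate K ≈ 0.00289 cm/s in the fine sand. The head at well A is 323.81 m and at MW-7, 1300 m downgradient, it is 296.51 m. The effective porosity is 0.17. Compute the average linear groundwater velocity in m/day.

Convert K: 0.00289 cm/s × 864 = 2.497 m/day.
Hydraulic gradient i = (323.81 − 296.51) / 1300 = 27.3 / 1300 = 0.02100.
Darcy flux q = K · i = 2.497 × 0.02100 = 0.05244 m/day.
Seepage velocity v = q / n_e = 0.05244 / 0.17 = 0.3084 m/day.

0.308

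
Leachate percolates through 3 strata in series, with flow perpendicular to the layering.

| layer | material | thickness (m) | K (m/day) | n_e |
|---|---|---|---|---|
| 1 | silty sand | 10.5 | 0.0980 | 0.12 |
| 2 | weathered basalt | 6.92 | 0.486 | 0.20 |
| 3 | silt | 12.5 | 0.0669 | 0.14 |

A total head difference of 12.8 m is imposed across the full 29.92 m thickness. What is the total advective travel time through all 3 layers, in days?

With flow normal to the layers, continuity requires the same specific discharge q through every layer.
Σ(b_i/K_i) = 10.5/0.0980 + 6.92/0.486 + 12.5/0.0669 = 308.2 d.
q = Δh / Σ(b_i/K_i) = 12.8 / 308.2 = 0.04153 m/day.
In each layer the seepage velocity is v_i = q/n_i, so the layer transit time is t_i = b_i·n_i / q:
  layer 1 (silty sand): t_1 = 10.5 × 0.12 / 0.04153 = 30.34 d
  layer 2 (weathered basalt): t_2 = 6.92 × 0.20 / 0.04153 = 33.33 d
  layer 3 (silt): t_3 = 12.5 × 0.14 / 0.04153 = 42.14 d
Total t = Σ t_i = 105.8 days.

106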